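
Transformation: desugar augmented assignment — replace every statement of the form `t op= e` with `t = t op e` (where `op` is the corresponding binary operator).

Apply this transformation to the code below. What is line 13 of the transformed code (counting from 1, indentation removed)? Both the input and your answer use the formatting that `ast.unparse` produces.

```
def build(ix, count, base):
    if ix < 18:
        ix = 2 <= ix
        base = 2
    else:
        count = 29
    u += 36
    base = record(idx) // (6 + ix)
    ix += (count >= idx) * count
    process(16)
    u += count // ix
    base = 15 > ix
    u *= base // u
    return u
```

u = u * (base // u)

Transformed code:
def build(ix, count, base):
    if ix < 18:
        ix = 2 <= ix
        base = 2
    else:
        count = 29
    u = u + 36
    base = record(idx) // (6 + ix)
    ix = ix + (count >= idx) * count
    process(16)
    u = u + count // ix
    base = 15 > ix
    u = u * (base // u)
    return u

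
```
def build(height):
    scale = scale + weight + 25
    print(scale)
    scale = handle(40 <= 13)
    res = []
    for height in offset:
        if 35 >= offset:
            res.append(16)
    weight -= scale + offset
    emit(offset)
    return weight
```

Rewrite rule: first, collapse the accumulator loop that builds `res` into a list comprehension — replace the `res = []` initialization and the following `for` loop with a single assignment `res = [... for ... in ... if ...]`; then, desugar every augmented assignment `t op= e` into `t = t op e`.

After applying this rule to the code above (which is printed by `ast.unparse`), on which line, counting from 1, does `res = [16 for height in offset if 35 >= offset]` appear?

Transformed code:
def build(height):
    scale = scale + weight + 25
    print(scale)
    scale = handle(40 <= 13)
    res = [16 for height in offset if 35 >= offset]
    weight = weight - (scale + offset)
    emit(offset)
    return weight

5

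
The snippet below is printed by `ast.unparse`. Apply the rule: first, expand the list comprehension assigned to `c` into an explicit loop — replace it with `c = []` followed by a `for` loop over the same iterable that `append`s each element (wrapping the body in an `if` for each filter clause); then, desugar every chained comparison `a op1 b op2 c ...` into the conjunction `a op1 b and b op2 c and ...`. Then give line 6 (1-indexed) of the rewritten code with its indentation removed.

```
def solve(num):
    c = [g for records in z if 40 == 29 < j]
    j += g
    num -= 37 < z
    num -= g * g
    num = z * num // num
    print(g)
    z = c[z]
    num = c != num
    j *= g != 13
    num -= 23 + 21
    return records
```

j += g

Transformed code:
def solve(num):
    c = []
    for records in z:
        if 40 == 29 and 29 < j:
            c.append(g)
    j += g
    num -= 37 < z
    num -= g * g
    num = z * num // num
    print(g)
    z = c[z]
    num = c != num
    j *= g != 13
    num -= 23 + 21
    return records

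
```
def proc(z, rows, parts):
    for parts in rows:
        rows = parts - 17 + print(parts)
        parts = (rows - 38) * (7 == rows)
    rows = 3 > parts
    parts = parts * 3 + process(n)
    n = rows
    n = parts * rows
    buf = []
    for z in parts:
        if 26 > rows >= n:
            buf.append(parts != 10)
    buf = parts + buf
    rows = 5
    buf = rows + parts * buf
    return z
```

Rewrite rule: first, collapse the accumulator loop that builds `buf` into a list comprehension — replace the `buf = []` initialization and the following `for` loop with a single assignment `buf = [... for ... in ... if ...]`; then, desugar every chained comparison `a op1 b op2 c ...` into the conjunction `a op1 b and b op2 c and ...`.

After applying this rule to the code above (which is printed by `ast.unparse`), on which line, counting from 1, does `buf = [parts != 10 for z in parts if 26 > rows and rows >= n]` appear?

Transformed code:
def proc(z, rows, parts):
    for parts in rows:
        rows = parts - 17 + print(parts)
        parts = (rows - 38) * (7 == rows)
    rows = 3 > parts
    parts = parts * 3 + process(n)
    n = rows
    n = parts * rows
    buf = [parts != 10 for z in parts if 26 > rows and rows >= n]
    buf = parts + buf
    rows = 5
    buf = rows + parts * buf
    return z

9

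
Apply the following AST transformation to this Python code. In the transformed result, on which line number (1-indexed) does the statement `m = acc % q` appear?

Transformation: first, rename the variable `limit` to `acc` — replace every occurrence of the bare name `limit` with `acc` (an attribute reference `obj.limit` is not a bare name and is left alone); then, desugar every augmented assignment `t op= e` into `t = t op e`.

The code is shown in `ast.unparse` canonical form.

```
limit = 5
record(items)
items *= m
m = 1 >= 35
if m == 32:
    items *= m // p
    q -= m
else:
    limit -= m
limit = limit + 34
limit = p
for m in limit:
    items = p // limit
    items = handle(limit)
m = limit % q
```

Transformed code:
acc = 5
record(items)
items = items * m
m = 1 >= 35
if m == 32:
    items = items * (m // p)
    q = q - m
else:
    acc = acc - m
acc = acc + 34
acc = p
for m in acc:
    items = p // acc
    items = handle(acc)
m = acc % q

15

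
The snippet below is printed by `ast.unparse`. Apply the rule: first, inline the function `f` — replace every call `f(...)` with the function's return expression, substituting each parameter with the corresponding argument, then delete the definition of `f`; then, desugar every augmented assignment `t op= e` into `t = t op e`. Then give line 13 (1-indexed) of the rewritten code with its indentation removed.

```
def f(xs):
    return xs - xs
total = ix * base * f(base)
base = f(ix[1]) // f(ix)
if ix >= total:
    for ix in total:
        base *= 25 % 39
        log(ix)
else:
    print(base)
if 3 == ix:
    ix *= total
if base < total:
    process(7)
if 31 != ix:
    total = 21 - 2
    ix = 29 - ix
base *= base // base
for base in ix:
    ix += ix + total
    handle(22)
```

Transformed code:
total = ix * base * (base - base)
base = (ix[1] - ix[1]) // (ix - ix)
if ix >= total:
    for ix in total:
        base = base * (25 % 39)
        log(ix)
else:
    print(base)
if 3 == ix:
    ix = ix * total
if base < total:
    process(7)
if 31 != ix:
    total = 21 - 2
    ix = 29 - ix
base = base * (base // base)
for base in ix:
    ix = ix + (ix + total)
    handle(22)

if 31 != ix:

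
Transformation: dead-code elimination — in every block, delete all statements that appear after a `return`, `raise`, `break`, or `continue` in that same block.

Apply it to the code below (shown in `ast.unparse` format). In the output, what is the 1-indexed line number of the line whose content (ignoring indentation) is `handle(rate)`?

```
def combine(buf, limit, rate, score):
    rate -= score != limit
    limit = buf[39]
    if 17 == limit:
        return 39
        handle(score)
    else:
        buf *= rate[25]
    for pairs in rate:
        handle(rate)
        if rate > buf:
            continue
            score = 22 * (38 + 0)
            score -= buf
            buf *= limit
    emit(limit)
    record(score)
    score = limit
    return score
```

Transformed code:
def combine(buf, limit, rate, score):
    rate -= score != limit
    limit = buf[39]
    if 17 == limit:
        return 39
    else:
        buf *= rate[25]
    for pairs in rate:
        handle(rate)
        if rate > buf:
            continue
    emit(limit)
    record(score)
    score = limit
    return score

9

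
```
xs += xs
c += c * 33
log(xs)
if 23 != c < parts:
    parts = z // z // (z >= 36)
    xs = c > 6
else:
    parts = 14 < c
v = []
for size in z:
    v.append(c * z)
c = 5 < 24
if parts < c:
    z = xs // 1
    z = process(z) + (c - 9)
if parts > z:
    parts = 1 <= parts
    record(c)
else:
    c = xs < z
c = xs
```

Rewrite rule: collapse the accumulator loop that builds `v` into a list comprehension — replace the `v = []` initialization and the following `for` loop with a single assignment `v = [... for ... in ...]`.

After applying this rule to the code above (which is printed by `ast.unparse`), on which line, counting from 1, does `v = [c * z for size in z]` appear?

9

Transformed code:
xs += xs
c += c * 33
log(xs)
if 23 != c < parts:
    parts = z // z // (z >= 36)
    xs = c > 6
else:
    parts = 14 < c
v = [c * z for size in z]
c = 5 < 24
if parts < c:
    z = xs // 1
    z = process(z) + (c - 9)
if parts > z:
    parts = 1 <= parts
    record(c)
else:
    c = xs < z
c = xs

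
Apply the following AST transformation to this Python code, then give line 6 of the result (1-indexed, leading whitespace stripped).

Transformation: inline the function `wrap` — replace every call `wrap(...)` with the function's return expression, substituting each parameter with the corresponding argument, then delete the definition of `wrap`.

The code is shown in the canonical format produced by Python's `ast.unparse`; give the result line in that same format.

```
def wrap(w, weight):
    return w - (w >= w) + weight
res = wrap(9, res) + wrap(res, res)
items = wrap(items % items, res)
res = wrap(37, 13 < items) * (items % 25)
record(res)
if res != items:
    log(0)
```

Transformed code:
res = 9 - (9 >= 9) + res + (res - (res >= res) + res)
items = items % items - (items % items >= items % items) + res
res = (37 - (37 >= 37) + (13 < items)) * (items % 25)
record(res)
if res != items:
    log(0)

log(0)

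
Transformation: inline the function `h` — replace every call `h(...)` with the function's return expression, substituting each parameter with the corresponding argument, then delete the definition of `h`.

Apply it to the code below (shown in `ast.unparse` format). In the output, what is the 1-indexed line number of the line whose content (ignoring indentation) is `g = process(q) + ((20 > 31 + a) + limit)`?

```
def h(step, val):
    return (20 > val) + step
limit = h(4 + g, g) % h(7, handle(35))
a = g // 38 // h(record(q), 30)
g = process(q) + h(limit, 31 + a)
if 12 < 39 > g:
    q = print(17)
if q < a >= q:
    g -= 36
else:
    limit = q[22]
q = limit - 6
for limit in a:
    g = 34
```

Transformed code:
limit = ((20 > g) + (4 + g)) % ((20 > handle(35)) + 7)
a = g // 38 // ((20 > 30) + record(q))
g = process(q) + ((20 > 31 + a) + limit)
if 12 < 39 > g:
    q = print(17)
if q < a >= q:
    g -= 36
else:
    limit = q[22]
q = limit - 6
for limit in a:
    g = 34

3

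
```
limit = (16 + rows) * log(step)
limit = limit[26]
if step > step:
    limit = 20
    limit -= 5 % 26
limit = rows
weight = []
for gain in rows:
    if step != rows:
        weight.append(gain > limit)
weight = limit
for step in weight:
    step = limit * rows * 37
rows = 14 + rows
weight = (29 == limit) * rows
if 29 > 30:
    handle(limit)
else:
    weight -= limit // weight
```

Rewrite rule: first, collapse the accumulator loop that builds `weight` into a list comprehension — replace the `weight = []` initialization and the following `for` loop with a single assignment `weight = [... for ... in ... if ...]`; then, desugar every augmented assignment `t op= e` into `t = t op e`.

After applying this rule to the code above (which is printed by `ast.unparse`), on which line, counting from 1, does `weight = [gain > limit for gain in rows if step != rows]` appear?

Transformed code:
limit = (16 + rows) * log(step)
limit = limit[26]
if step > step:
    limit = 20
    limit = limit - 5 % 26
limit = rows
weight = [gain > limit for gain in rows if step != rows]
weight = limit
for step in weight:
    step = limit * rows * 37
rows = 14 + rows
weight = (29 == limit) * rows
if 29 > 30:
    handle(limit)
else:
    weight = weight - limit // weight

7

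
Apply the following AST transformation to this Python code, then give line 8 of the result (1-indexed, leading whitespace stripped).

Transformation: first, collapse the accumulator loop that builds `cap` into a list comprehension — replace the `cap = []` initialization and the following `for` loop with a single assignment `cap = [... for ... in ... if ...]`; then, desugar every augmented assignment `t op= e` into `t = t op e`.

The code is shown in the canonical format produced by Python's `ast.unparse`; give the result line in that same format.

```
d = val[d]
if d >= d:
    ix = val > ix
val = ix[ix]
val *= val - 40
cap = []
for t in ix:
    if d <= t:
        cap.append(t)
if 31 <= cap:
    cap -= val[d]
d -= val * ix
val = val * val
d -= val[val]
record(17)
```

Transformed code:
d = val[d]
if d >= d:
    ix = val > ix
val = ix[ix]
val = val * (val - 40)
cap = [t for t in ix if d <= t]
if 31 <= cap:
    cap = cap - val[d]
d = d - val * ix
val = val * val
d = d - val[val]
record(17)

cap = cap - val[d]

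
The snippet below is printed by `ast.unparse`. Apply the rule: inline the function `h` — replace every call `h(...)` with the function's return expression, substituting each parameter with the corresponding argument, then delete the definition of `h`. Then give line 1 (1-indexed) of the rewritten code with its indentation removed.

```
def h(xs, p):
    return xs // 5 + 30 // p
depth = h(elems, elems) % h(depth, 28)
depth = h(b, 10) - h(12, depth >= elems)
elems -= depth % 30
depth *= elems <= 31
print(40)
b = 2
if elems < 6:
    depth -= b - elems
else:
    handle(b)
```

depth = (elems // 5 + 30 // elems) % (depth // 5 + 30 // 28)

Transformed code:
depth = (elems // 5 + 30 // elems) % (depth // 5 + 30 // 28)
depth = b // 5 + 30 // 10 - (12 // 5 + 30 // (depth >= elems))
elems -= depth % 30
depth *= elems <= 31
print(40)
b = 2
if elems < 6:
    depth -= b - elems
else:
    handle(b)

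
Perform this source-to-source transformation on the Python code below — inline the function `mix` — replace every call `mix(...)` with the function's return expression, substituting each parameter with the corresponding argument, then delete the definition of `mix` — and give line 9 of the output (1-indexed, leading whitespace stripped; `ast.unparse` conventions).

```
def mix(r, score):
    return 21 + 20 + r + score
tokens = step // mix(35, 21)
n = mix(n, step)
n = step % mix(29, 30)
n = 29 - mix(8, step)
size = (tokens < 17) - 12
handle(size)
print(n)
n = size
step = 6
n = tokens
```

Transformed code:
tokens = step // (21 + 20 + 35 + 21)
n = 21 + 20 + n + step
n = step % (21 + 20 + 29 + 30)
n = 29 - (21 + 20 + 8 + step)
size = (tokens < 17) - 12
handle(size)
print(n)
n = size
step = 6
n = tokens

step = 6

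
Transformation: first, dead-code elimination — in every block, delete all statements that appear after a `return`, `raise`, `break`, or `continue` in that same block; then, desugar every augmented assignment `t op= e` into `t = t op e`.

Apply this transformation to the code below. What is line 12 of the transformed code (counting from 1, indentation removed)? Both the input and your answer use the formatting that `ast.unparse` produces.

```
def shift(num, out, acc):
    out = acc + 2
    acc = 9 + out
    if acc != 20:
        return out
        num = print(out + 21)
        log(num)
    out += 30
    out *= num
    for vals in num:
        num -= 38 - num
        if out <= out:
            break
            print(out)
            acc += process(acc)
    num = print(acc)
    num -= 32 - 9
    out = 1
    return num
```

Transformed code:
def shift(num, out, acc):
    out = acc + 2
    acc = 9 + out
    if acc != 20:
        return out
    out = out + 30
    out = out * num
    for vals in num:
        num = num - (38 - num)
        if out <= out:
            break
    num = print(acc)
    num = num - (32 - 9)
    out = 1
    return num

num = print(acc)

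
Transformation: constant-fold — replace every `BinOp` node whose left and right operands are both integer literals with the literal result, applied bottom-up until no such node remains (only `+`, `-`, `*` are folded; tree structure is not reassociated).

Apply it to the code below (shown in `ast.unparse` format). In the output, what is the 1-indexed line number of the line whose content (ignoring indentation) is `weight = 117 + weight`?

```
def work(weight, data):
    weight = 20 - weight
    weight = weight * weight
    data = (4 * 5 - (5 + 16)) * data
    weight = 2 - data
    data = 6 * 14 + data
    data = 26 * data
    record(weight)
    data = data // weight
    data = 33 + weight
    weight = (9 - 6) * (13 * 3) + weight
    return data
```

11

Transformed code:
def work(weight, data):
    weight = 20 - weight
    weight = weight * weight
    data = -1 * data
    weight = 2 - data
    data = 84 + data
    data = 26 * data
    record(weight)
    data = data // weight
    data = 33 + weight
    weight = 117 + weight
    return data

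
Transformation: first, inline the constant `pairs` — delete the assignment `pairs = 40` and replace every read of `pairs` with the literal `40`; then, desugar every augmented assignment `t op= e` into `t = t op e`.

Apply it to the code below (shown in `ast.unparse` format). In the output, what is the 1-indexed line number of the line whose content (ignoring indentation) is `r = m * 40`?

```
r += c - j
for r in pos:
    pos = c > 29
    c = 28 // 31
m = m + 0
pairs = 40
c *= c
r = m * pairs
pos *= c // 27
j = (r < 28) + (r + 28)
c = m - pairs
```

Transformed code:
r = r + (c - j)
for r in pos:
    pos = c > 29
    c = 28 // 31
m = m + 0
c = c * c
r = m * 40
pos = pos * (c // 27)
j = (r < 28) + (r + 28)
c = m - 40

7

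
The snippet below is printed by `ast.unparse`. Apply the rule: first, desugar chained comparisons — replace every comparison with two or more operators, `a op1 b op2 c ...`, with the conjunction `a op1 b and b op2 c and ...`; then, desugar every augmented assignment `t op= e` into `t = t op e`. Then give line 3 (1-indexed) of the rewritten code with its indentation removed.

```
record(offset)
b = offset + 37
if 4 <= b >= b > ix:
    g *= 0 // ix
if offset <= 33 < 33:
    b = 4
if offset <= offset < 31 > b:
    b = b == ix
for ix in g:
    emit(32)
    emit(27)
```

Transformed code:
record(offset)
b = offset + 37
if 4 <= b and b >= b and (b > ix):
    g = g * (0 // ix)
if offset <= 33 and 33 < 33:
    b = 4
if offset <= offset and offset < 31 and (31 > b):
    b = b == ix
for ix in g:
    emit(32)
    emit(27)

if 4 <= b and b >= b and (b > ix):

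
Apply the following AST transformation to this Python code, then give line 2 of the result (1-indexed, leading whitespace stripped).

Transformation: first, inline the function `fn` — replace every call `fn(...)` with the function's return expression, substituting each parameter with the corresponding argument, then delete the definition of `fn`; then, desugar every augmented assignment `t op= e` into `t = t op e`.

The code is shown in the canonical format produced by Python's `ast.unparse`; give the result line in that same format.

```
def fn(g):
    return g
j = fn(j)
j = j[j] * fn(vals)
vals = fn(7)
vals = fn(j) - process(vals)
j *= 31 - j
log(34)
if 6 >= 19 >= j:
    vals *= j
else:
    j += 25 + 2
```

Transformed code:
j = j
j = j[j] * vals
vals = 7
vals = j - process(vals)
j = j * (31 - j)
log(34)
if 6 >= 19 >= j:
    vals = vals * j
else:
    j = j + (25 + 2)

j = j[j] * vals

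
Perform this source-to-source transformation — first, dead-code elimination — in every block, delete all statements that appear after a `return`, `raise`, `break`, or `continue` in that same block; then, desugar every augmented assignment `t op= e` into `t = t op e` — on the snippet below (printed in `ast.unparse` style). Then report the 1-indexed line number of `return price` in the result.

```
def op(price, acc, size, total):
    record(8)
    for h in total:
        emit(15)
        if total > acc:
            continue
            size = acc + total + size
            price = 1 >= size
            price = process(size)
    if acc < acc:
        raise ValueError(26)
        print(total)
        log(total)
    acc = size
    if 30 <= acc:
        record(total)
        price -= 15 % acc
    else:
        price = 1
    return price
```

Transformed code:
def op(price, acc, size, total):
    record(8)
    for h in total:
        emit(15)
        if total > acc:
            continue
    if acc < acc:
        raise ValueError(26)
    acc = size
    if 30 <= acc:
        record(total)
        price = price - 15 % acc
    else:
        price = 1
    return price

15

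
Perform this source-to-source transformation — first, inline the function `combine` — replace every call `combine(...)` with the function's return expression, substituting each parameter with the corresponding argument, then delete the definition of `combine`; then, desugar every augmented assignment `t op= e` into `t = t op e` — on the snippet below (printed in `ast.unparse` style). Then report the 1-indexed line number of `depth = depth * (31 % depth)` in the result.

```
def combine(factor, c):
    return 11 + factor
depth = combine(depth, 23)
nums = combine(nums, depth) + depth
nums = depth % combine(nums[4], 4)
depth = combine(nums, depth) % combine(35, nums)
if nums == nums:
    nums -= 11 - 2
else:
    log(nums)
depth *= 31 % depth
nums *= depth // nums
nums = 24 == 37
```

Transformed code:
depth = 11 + depth
nums = 11 + nums + depth
nums = depth % (11 + nums[4])
depth = (11 + nums) % (11 + 35)
if nums == nums:
    nums = nums - (11 - 2)
else:
    log(nums)
depth = depth * (31 % depth)
nums = nums * (depth // nums)
nums = 24 == 37

9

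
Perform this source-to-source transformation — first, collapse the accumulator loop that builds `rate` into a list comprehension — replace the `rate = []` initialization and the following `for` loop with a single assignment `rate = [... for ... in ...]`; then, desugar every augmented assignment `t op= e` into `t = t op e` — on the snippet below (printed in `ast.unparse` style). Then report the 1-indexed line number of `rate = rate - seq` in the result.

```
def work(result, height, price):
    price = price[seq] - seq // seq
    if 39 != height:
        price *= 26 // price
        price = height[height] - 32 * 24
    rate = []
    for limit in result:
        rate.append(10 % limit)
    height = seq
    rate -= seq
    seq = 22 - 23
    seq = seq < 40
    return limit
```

Transformed code:
def work(result, height, price):
    price = price[seq] - seq // seq
    if 39 != height:
        price = price * (26 // price)
        price = height[height] - 32 * 24
    rate = [10 % limit for limit in result]
    height = seq
    rate = rate - seq
    seq = 22 - 23
    seq = seq < 40
    return limit

8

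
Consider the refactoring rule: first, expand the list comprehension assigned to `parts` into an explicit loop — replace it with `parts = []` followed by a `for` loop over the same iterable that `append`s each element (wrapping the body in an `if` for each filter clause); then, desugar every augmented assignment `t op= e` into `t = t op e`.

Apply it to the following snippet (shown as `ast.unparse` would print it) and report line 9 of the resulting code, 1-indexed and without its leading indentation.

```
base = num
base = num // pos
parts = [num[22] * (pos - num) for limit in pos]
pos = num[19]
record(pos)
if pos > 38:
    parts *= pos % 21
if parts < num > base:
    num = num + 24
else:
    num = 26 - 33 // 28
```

parts = parts * (pos % 21)

Transformed code:
base = num
base = num // pos
parts = []
for limit in pos:
    parts.append(num[22] * (pos - num))
pos = num[19]
record(pos)
if pos > 38:
    parts = parts * (pos % 21)
if parts < num > base:
    num = num + 24
else:
    num = 26 - 33 // 28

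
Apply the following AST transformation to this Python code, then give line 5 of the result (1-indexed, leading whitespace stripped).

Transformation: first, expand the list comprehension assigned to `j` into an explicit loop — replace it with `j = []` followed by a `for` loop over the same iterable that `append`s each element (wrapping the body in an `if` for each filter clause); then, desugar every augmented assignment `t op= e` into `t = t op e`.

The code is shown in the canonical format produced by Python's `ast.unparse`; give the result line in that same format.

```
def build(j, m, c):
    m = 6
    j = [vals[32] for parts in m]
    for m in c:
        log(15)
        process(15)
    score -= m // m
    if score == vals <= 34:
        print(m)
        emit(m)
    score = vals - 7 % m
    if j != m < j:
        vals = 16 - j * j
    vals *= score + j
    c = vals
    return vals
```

j.append(vals[32])

Transformed code:
def build(j, m, c):
    m = 6
    j = []
    for parts in m:
        j.append(vals[32])
    for m in c:
        log(15)
        process(15)
    score = score - m // m
    if score == vals <= 34:
        print(m)
        emit(m)
    score = vals - 7 % m
    if j != m < j:
        vals = 16 - j * j
    vals = vals * (score + j)
    c = vals
    return vals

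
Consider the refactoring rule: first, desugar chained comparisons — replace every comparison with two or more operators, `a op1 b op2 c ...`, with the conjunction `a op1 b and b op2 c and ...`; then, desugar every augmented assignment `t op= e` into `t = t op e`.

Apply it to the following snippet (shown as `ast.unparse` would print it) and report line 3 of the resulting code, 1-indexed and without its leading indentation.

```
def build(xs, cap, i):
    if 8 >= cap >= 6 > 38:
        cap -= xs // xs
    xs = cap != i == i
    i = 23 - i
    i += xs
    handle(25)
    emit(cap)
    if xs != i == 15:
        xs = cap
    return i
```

Transformed code:
def build(xs, cap, i):
    if 8 >= cap and cap >= 6 and (6 > 38):
        cap = cap - xs // xs
    xs = cap != i and i == i
    i = 23 - i
    i = i + xs
    handle(25)
    emit(cap)
    if xs != i and i == 15:
        xs = cap
    return i

cap = cap - xs // xs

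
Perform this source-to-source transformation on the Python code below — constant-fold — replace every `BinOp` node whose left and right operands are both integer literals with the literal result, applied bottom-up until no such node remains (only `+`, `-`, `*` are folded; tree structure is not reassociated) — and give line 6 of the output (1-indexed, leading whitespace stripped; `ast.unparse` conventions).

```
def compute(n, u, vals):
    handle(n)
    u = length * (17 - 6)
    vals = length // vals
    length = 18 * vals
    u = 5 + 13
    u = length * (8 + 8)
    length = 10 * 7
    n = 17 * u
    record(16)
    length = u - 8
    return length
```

u = 18

Transformed code:
def compute(n, u, vals):
    handle(n)
    u = length * 11
    vals = length // vals
    length = 18 * vals
    u = 18
    u = length * 16
    length = 70
    n = 17 * u
    record(16)
    length = u - 8
    return length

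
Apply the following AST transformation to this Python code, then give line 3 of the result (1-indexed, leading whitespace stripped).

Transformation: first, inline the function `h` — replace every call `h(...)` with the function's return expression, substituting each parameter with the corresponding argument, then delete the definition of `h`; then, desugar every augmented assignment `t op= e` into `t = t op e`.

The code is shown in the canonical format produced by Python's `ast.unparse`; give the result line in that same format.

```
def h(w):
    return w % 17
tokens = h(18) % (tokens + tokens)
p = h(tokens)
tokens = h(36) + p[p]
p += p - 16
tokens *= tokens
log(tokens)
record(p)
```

tokens = 36 % 17 + p[p]

Transformed code:
tokens = 18 % 17 % (tokens + tokens)
p = tokens % 17
tokens = 36 % 17 + p[p]
p = p + (p - 16)
tokens = tokens * tokens
log(tokens)
record(p)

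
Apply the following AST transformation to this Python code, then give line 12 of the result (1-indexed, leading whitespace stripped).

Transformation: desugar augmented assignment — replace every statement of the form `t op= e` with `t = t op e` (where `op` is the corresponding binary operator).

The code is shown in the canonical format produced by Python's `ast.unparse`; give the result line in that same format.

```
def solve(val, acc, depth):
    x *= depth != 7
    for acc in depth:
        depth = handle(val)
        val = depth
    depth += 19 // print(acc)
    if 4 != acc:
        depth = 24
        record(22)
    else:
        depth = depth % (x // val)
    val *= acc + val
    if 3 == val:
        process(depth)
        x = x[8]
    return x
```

val = val * (acc + val)

Transformed code:
def solve(val, acc, depth):
    x = x * (depth != 7)
    for acc in depth:
        depth = handle(val)
        val = depth
    depth = depth + 19 // print(acc)
    if 4 != acc:
        depth = 24
        record(22)
    else:
        depth = depth % (x // val)
    val = val * (acc + val)
    if 3 == val:
        process(depth)
        x = x[8]
    return x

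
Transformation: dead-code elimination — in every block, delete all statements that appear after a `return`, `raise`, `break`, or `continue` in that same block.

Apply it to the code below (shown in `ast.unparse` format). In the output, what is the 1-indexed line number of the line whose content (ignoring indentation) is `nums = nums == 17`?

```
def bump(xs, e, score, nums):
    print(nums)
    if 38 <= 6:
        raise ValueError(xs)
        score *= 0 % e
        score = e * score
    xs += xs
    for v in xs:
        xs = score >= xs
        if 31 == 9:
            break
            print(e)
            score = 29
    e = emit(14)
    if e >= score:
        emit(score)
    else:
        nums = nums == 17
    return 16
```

14

Transformed code:
def bump(xs, e, score, nums):
    print(nums)
    if 38 <= 6:
        raise ValueError(xs)
    xs += xs
    for v in xs:
        xs = score >= xs
        if 31 == 9:
            break
    e = emit(14)
    if e >= score:
        emit(score)
    else:
        nums = nums == 17
    return 16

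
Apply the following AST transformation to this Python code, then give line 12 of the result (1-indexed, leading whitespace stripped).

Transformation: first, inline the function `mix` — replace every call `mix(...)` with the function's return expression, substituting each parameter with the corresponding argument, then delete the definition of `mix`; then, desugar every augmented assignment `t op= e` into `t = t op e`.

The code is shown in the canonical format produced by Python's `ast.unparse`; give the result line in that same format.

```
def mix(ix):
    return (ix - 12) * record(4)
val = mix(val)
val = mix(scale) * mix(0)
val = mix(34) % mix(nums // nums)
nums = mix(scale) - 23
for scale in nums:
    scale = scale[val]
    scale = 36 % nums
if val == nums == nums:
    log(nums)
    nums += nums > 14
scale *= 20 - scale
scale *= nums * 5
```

scale = scale * (nums * 5)

Transformed code:
val = (val - 12) * record(4)
val = (scale - 12) * record(4) * ((0 - 12) * record(4))
val = (34 - 12) * record(4) % ((nums // nums - 12) * record(4))
nums = (scale - 12) * record(4) - 23
for scale in nums:
    scale = scale[val]
    scale = 36 % nums
if val == nums == nums:
    log(nums)
    nums = nums + (nums > 14)
scale = scale * (20 - scale)
scale = scale * (nums * 5)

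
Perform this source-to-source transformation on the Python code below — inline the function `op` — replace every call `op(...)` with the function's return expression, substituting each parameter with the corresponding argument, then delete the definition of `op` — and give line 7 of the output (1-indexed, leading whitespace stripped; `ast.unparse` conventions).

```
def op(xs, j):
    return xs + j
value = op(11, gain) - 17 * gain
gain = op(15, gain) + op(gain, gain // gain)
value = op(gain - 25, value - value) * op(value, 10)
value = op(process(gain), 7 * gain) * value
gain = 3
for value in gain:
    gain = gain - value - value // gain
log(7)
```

gain = gain - value - value // gain

Transformed code:
value = 11 + gain - 17 * gain
gain = 15 + gain + (gain + gain // gain)
value = (gain - 25 + (value - value)) * (value + 10)
value = (process(gain) + 7 * gain) * value
gain = 3
for value in gain:
    gain = gain - value - value // gain
log(7)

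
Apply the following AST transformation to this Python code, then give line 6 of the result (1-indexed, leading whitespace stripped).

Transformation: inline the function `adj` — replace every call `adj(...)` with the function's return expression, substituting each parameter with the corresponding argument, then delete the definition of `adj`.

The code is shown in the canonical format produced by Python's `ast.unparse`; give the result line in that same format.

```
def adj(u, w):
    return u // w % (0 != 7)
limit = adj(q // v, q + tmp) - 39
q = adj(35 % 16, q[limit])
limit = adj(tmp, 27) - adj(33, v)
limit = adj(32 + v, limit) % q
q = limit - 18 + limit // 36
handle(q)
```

handle(q)

Transformed code:
limit = q // v // (q + tmp) % (0 != 7) - 39
q = 35 % 16 // q[limit] % (0 != 7)
limit = tmp // 27 % (0 != 7) - 33 // v % (0 != 7)
limit = (32 + v) // limit % (0 != 7) % q
q = limit - 18 + limit // 36
handle(q)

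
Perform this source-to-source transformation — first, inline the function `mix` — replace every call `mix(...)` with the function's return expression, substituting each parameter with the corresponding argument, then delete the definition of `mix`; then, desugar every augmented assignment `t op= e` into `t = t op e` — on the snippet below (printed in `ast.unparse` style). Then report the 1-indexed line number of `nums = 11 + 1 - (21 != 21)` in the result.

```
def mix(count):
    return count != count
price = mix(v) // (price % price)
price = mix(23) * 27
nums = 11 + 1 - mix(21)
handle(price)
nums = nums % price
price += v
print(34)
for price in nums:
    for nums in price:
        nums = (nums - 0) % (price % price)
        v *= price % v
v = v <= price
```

Transformed code:
price = (v != v) // (price % price)
price = (23 != 23) * 27
nums = 11 + 1 - (21 != 21)
handle(price)
nums = nums % price
price = price + v
print(34)
for price in nums:
    for nums in price:
        nums = (nums - 0) % (price % price)
        v = v * (price % v)
v = v <= price

3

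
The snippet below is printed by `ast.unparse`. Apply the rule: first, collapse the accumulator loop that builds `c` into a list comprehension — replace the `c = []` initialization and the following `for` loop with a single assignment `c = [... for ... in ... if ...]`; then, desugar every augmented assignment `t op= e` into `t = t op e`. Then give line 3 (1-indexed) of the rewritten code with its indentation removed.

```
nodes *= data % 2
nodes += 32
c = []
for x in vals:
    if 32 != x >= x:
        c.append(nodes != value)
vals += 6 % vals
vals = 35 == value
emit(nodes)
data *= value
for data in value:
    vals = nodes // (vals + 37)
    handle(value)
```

Transformed code:
nodes = nodes * (data % 2)
nodes = nodes + 32
c = [nodes != value for x in vals if 32 != x >= x]
vals = vals + 6 % vals
vals = 35 == value
emit(nodes)
data = data * value
for data in value:
    vals = nodes // (vals + 37)
    handle(value)

c = [nodes != value for x in vals if 32 != x >= x]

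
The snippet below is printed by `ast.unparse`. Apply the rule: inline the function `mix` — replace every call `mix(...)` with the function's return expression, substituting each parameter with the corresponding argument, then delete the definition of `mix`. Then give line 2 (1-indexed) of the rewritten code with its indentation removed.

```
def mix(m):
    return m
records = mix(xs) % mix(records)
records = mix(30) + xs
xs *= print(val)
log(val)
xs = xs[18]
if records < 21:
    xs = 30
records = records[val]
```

records = 30 + xs

Transformed code:
records = xs % records
records = 30 + xs
xs *= print(val)
log(val)
xs = xs[18]
if records < 21:
    xs = 30
records = records[val]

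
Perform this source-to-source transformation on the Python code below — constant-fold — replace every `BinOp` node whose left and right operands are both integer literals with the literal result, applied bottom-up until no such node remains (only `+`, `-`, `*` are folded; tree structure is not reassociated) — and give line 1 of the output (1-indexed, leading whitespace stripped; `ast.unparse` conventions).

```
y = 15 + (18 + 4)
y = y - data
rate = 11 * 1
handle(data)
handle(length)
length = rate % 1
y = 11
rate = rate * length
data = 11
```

Transformed code:
y = 37
y = y - data
rate = 11
handle(data)
handle(length)
length = rate % 1
y = 11
rate = rate * length
data = 11

y = 37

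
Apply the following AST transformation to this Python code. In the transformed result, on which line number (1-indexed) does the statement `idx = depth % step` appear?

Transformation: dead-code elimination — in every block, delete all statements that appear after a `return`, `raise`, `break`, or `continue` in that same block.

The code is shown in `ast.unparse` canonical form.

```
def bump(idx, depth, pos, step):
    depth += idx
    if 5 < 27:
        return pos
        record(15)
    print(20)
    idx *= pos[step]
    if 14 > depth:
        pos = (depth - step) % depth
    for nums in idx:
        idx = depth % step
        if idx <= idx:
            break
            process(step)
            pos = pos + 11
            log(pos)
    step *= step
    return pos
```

10

Transformed code:
def bump(idx, depth, pos, step):
    depth += idx
    if 5 < 27:
        return pos
    print(20)
    idx *= pos[step]
    if 14 > depth:
        pos = (depth - step) % depth
    for nums in idx:
        idx = depth % step
        if idx <= idx:
            break
    step *= step
    return pos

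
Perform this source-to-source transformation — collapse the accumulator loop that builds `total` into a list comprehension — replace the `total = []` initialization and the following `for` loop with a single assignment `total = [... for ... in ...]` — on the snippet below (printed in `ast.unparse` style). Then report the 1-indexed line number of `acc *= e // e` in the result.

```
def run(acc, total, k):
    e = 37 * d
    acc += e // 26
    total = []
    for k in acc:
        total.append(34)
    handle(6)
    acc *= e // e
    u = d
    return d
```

Transformed code:
def run(acc, total, k):
    e = 37 * d
    acc += e // 26
    total = [34 for k in acc]
    handle(6)
    acc *= e // e
    u = d
    return d

6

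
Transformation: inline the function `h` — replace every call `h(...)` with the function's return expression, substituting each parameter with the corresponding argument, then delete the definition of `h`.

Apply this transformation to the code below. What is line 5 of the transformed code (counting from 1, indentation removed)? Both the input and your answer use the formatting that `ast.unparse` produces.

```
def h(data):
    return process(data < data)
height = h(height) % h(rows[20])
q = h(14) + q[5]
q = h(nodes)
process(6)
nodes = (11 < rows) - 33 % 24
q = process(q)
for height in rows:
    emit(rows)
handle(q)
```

nodes = (11 < rows) - 33 % 24

Transformed code:
height = process(height < height) % process(rows[20] < rows[20])
q = process(14 < 14) + q[5]
q = process(nodes < nodes)
process(6)
nodes = (11 < rows) - 33 % 24
q = process(q)
for height in rows:
    emit(rows)
handle(q)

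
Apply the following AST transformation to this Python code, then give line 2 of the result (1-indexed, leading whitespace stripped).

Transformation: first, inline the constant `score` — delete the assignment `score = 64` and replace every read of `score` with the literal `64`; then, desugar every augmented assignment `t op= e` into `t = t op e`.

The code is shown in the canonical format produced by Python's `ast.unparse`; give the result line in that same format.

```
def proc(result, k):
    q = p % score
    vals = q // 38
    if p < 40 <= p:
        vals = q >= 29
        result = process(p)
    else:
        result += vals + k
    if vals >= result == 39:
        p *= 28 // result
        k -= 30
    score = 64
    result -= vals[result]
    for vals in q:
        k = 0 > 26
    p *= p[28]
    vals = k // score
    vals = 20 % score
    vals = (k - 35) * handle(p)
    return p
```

q = p % 64

Transformed code:
def proc(result, k):
    q = p % 64
    vals = q // 38
    if p < 40 <= p:
        vals = q >= 29
        result = process(p)
    else:
        result = result + (vals + k)
    if vals >= result == 39:
        p = p * (28 // result)
        k = k - 30
    result = result - vals[result]
    for vals in q:
        k = 0 > 26
    p = p * p[28]
    vals = k // 64
    vals = 20 % 64
    vals = (k - 35) * handle(p)
    return p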